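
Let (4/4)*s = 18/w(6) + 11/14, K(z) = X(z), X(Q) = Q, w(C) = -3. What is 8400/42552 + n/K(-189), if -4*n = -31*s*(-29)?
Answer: -12516919/2085048 ≈ -6.0032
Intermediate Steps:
K(z) = z
s = -73/14 (s = 18/(-3) + 11/14 = 18*(-⅓) + 11*(1/14) = -6 + 11/14 = -73/14 ≈ -5.2143)
n = 65627/56 (n = -(-31*(-73/14))*(-29)/4 = -2263*(-29)/56 = -¼*(-65627/14) = 65627/56 ≈ 1171.9)
8400/42552 + n/K(-189) = 8400/42552 + (65627/56)/(-189) = 8400*(1/42552) + (65627/56)*(-1/189) = 350/1773 - 65627/10584 = -12516919/2085048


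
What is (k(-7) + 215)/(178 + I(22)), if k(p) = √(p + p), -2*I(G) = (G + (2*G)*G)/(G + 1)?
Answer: 4945/3599 + 23*I*√14/3599 ≈ 1.374 + 0.023912*I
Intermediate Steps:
I(G) = -(G + 2*G²)/(2*(1 + G)) (I(G) = -(G + (2*G)*G)/(2*(G + 1)) = -(G + 2*G²)/(2*(1 + G)))
k(p) = √2*√p (k(p) = √(2*p) = √2*√p)
(k(-7) + 215)/(178 + I(22)) = (√2*√(-7) + 215)/(178 - 1*22*(1 + 2*22)/(2 + 2*22)) = (√2*(I*√7) + 215)/(178 - 1*22*(1 + 44)/(2 + 44)) = (I*√14 + 215)/(178 - 1*22*45/46) = (215 + I*√14)/(178 - 1*22*1/46*45) = (215 + I*√14)/(178 - 495/23) = (215 + I*√14)/(3599/23) = (215 + I*√14)*(23/3599) = 4945/3599 + 23*I*√14/3599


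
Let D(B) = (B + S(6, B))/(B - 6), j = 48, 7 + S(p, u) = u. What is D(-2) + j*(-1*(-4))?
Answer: 1547/8 ≈ 193.38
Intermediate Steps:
S(p, u) = -7 + u
D(B) = (-7 + 2*B)/(-6 + B) (D(B) = (B + (-7 + B))/(B - 6) = (-7 + 2*B)/(-6 + B))
D(-2) + j*(-1*(-4)) = (-7 + 2*(-2))/(-6 - 2) + 48*(-1*(-4)) = (-7 - 4)/(-8) + 48*4 = -1/8*(-11) + 192 = 11/8 + 192 = 1547/8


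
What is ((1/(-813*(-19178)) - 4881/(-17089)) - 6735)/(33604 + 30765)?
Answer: -1794443098504187/17150914104345474 ≈ -0.10463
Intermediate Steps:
((1/(-813*(-19178)) - 4881/(-17089)) - 6735)/(33604 + 30765) = ((-1/813*(-1/19178) - 4881*(-1/17089)) - 6735)/64369 = ((1/15591714 + 4881/17089) - 6735)*(1/64369) = (76103173123/266446800546 - 6735)*(1/64369) = -1794443098504187/266446800546*1/64369 = -1794443098504187/17150914104345474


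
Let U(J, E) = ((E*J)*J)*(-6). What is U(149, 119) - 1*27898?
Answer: -15879412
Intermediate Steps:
U(J, E) = -6*E*J² (U(J, E) = (E*J²)*(-6) = -6*E*J²)
U(149, 119) - 1*27898 = -6*119*149² - 1*27898 = -6*119*22201 - 27898 = -15851514 - 27898 = -15879412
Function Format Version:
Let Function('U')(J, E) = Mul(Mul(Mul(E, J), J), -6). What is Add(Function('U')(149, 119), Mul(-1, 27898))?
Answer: -15879412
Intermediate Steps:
Function('U')(J, E) = Mul(-6, E, Pow(J, 2)) (Function('U')(J, E) = Mul(Mul(E, Pow(J, 2)), -6) = Mul(-6, E, Pow(J, 2)))
Add(Function('U')(149, 119), Mul(-1, 27898)) = Add(Mul(-6, 119, Pow(149, 2)), Mul(-1, 27898)) = Add(Mul(-6, 119, 22201), -27898) = Add(-15851514, -27898) = -15879412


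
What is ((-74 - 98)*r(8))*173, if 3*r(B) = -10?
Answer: 297560/3 ≈ 99187.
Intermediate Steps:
r(B) = -10/3 (r(B) = (⅓)*(-10) = -10/3)
((-74 - 98)*r(8))*173 = ((-74 - 98)*(-10/3))*173 = -172*(-10/3)*173 = (1720/3)*173 = 297560/3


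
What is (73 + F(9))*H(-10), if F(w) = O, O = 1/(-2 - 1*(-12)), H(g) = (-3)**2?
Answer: 6579/10 ≈ 657.90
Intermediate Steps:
H(g) = 9
O = 1/10 (O = 1/(-2 + 12) = 1/10 ≈ 0.10000)
F(w) = 1/10
(73 + F(9))*H(-10) = (73 + 1/10)*9 = (731/10)*9 = 6579/10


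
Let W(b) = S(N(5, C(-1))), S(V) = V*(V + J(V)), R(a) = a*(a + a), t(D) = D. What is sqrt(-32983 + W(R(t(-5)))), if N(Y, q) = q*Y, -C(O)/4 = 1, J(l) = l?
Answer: I*sqrt(32183) ≈ 179.4*I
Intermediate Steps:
C(O) = -4 (C(O) = -4*1 = -4)
N(Y, q) = Y*q
R(a) = 2*a**2 (R(a) = a*(2*a) = 2*a**2)
S(V) = 2*V**2 (S(V) = V*(V + V) = V*(2*V) = 2*V**2)
W(b) = 800 (W(b) = 2*(5*(-4))**2 = 2*(-20)**2 = 2*400 = 800)
sqrt(-32983 + W(R(t(-5)))) = sqrt(-32983 + 800) = sqrt(-32183) = I*sqrt(32183)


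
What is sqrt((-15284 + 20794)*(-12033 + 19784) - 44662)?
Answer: 18*sqrt(131677) ≈ 6531.7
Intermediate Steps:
sqrt((-15284 + 20794)*(-12033 + 19784) - 44662) = sqrt(5510*7751 - 44662) = sqrt(42708010 - 44662) = sqrt(42663348) = 18*sqrt(131677)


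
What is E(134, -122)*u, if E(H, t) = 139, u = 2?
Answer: 278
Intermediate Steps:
E(134, -122)*u = 139*2 = 278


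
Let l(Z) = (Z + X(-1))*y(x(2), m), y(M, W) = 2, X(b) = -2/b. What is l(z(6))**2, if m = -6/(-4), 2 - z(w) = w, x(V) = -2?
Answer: 16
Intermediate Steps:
z(w) = 2 - w
m = 3/2 (m = -6*(-1)/4 = -1*(-3/2) = 3/2 ≈ 1.5000)
l(Z) = 4 + 2*Z (l(Z) = (Z - 2/(-1))*2 = (Z - 2*(-1))*2 = (Z + 2)*2 = (2 + Z)*2 = 4 + 2*Z)
l(z(6))**2 = (4 + 2*(2 - 1*6))**2 = (4 + 2*(2 - 6))**2 = (4 + 2*(-4))**2 = (4 - 8)**2 = (-4)**2 = 16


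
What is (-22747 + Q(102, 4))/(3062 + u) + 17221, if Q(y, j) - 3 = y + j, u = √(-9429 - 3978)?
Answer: 161622973915/9389251 + 22638*I*√13407/9389251 ≈ 17214.0 + 0.27917*I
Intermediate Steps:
u = I*√13407 (u = √(-13407) = I*√13407 ≈ 115.79*I)
Q(y, j) = 3 + j + y (Q(y, j) = 3 + (y + j) = 3 + (j + y) = 3 + j + y)
(-22747 + Q(102, 4))/(3062 + u) + 17221 = (-22747 + (3 + 4 + 102))/(3062 + I*√13407) + 17221 = (-22747 + 109)/(3062 + I*√13407) + 17221 = -22638/(3062 + I*√13407) + 17221 = 17221 - 22638/(3062 + I*√13407)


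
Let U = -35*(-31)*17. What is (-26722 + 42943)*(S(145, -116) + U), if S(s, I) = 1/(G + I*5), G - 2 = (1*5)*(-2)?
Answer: 58642478213/196 ≈ 2.9920e+8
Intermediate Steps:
G = -8 (G = 2 + (1*5)*(-2) = 2 + 5*(-2) = 2 - 10 = -8)
U = 18445 (U = 1085*17 = 18445)
S(s, I) = 1/(-8 + 5*I) (S(s, I) = 1/(-8 + I*5) = 1/(-8 + 5*I))
(-26722 + 42943)*(S(145, -116) + U) = (-26722 + 42943)*(1/(-8 + 5*(-116)) + 18445) = 16221*(1/(-8 - 580) + 18445) = 16221*(1/(-588) + 18445) = 16221*(-1/588 + 18445) = 16221*(10845659/588) = 58642478213/196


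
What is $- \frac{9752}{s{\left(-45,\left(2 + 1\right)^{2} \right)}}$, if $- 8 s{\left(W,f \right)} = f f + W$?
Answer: $\frac{19504}{9} \approx 2167.1$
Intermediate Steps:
$s{\left(W,f \right)} = - \frac{W}{8} - \frac{f^{2}}{8}$ ($s{\left(W,f \right)} = - \frac{f f + W}{8} = - \frac{f^{2} + W}{8} = - \frac{W + f^{2}}{8} = - \frac{W}{8} - \frac{f^{2}}{8}$)
$- \frac{9752}{s{\left(-45,\left(2 + 1\right)^{2} \right)}} = - \frac{9752}{\left(- \frac{1}{8}\right) \left(-45\right) - \frac{\left(\left(2 + 1\right)^{2}\right)^{2}}{8}} = - \frac{9752}{\frac{45}{8} - \frac{\left(3^{2}\right)^{2}}{8}} = - \frac{9752}{\frac{45}{8} - \frac{9^{2}}{8}} = - \frac{9752}{\frac{45}{8} - \frac{81}{8}} = - \frac{9752}{- \frac{9}{2}} = \left(-9752\right) \left(- \frac{2}{9}\right) = \frac{19504}{9}$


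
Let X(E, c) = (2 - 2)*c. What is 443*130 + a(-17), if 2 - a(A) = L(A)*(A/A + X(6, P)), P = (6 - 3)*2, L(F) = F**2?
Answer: 57303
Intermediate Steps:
P = 6 (P = 3*2 = 6)
X(E, c) = 0 (X(E, c) = 0*c = 0)
a(A) = 2 - A**2 (a(A) = 2 - A**2*(A/A + 0) = 2 - A**2*(1 + 0) = 2 - A**2)
443*130 + a(-17) = 443*130 + (2 - 1*(-17)**2) = 57590 + (2 - 1*289) = 57590 + (2 - 289) = 57590 - 287 = 57303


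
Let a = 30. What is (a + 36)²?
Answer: 4356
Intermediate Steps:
(a + 36)² = (30 + 36)² = 66² = 4356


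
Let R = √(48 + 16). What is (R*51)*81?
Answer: 33048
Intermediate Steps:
R = 8 (R = √64 = 8)
(R*51)*81 = (8*51)*81 = 408*81 = 33048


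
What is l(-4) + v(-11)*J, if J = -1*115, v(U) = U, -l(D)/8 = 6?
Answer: 1217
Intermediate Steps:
l(D) = -48 (l(D) = -8*6 = -48)
J = -115
l(-4) + v(-11)*J = -48 - 11*(-115) = -48 + 1265 = 1217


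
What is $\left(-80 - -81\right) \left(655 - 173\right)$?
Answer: $482$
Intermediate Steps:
$\left(-80 - -81\right) \left(655 - 173\right) = \left(-80 + 81\right) \left(655 - 173\right) = 1 \cdot 482 = 482$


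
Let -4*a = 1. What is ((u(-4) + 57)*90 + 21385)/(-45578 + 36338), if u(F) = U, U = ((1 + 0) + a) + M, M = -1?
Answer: -10597/3696 ≈ -2.8672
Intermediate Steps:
a = -¼ (a = -¼*1 = -¼ ≈ -0.25000)
U = -¼ (U = ((1 + 0) - ¼) - 1 = (1 - ¼) - 1 = ¾ - 1 = -¼ ≈ -0.25000)
u(F) = -¼
((u(-4) + 57)*90 + 21385)/(-45578 + 36338) = ((-¼ + 57)*90 + 21385)/(-45578 + 36338) = ((227/4)*90 + 21385)/(-9240) = (10215/2 + 21385)*(-1/9240) = (52985/2)*(-1/9240) = -10597/3696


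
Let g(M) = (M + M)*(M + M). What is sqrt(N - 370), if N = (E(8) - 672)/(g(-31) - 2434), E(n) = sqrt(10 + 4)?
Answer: sqrt(-736544520 + 1410*sqrt(14))/1410 ≈ 19.248*I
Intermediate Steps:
E(n) = sqrt(14)
g(M) = 4*M**2 (g(M) = (2*M)*(2*M) = 4*M**2)
N = -112/235 + sqrt(14)/1410 (N = (sqrt(14) - 672)/(4*(-31)**2 - 2434) = (-672 + sqrt(14))/(4*961 - 2434) = (-672 + sqrt(14))/(3844 - 2434) = (-672 + sqrt(14))/1410 = (-672 + sqrt(14))*(1/1410) = -112/235 + sqrt(14)/1410 ≈ -0.47394)
sqrt(N - 370) = sqrt((-112/235 + sqrt(14)/1410) - 370) = sqrt(-87062/235 + sqrt(14)/1410)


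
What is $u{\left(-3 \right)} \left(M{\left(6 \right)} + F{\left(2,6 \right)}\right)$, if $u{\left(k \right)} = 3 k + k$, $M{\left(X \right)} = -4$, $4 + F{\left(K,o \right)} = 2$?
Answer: $72$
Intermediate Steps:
$F{\left(K,o \right)} = -2$ ($F{\left(K,o \right)} = -4 + 2 = -2$)
$u{\left(k \right)} = 4 k$
$u{\left(-3 \right)} \left(M{\left(6 \right)} + F{\left(2,6 \right)}\right) = 4 \left(-3\right) \left(-4 - 2\right) = \left(-12\right) \left(-6\right) = 72$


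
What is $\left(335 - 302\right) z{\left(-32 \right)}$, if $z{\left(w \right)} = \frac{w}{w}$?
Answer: $33$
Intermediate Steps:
$z{\left(w \right)} = 1$
$\left(335 - 302\right) z{\left(-32 \right)} = \left(335 - 302\right) 1 = 33 \cdot 1 = 33$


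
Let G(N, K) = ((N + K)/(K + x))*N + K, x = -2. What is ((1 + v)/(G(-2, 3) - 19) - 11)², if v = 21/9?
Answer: 91204/729 ≈ 125.11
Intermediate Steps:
G(N, K) = K + N*(K + N)/(-2 + K) (G(N, K) = ((N + K)/(K - 2))*N + K = ((K + N)/(-2 + K))*N + K = N*(K + N)/(-2 + K) + K = K + N*(K + N)/(-2 + K))
v = 7/3 (v = 21*(⅑) = 7/3 ≈ 2.3333)
((1 + v)/(G(-2, 3) - 19) - 11)² = ((1 + 7/3)/((3² + (-2)² - 2*3 + 3*(-2))/(-2 + 3) - 19) - 11)² = (10/(3*((9 + 4 - 6 - 6)/1 - 19)) - 11)² = (10/(3*(1*1 - 19)) - 11)² = (10/(3*(1 - 19)) - 11)² = ((10/3)/(-18) - 11)² = ((10/3)*(-1/18) - 11)² = (-5/27 - 11)² = (-302/27)² = 91204/729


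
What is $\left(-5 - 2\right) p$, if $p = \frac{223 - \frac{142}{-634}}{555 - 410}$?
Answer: $- \frac{495334}{45965} \approx -10.776$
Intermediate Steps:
$p = \frac{70762}{45965}$ ($p = \frac{223 - - \frac{71}{317}}{145} = \left(223 + \frac{71}{317}\right) \frac{1}{145} = \frac{70762}{317} \cdot \frac{1}{145} = \frac{70762}{45965} \approx 1.5395$)
$\left(-5 - 2\right) p = \left(-5 - 2\right) \frac{70762}{45965} = \left(-7\right) \frac{70762}{45965} = - \frac{495334}{45965}$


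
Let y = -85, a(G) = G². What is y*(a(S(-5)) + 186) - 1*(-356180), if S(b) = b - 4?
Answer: 333485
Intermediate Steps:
S(b) = -4 + b
y*(a(S(-5)) + 186) - 1*(-356180) = -85*((-4 - 5)² + 186) - 1*(-356180) = -85*((-9)² + 186) + 356180 = -85*(81 + 186) + 356180 = -85*267 + 356180 = -22695 + 356180 = 333485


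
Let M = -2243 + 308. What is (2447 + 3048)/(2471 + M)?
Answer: 5495/536 ≈ 10.252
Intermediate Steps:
M = -1935
(2447 + 3048)/(2471 + M) = (2447 + 3048)/(2471 - 1935) = 5495/536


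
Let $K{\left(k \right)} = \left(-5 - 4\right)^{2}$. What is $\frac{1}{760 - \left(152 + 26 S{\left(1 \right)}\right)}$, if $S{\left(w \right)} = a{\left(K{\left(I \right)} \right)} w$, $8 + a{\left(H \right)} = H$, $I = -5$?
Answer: $- \frac{1}{1290} \approx -0.00077519$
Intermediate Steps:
$K{\left(k \right)} = 81$ ($K{\left(k \right)} = \left(-9\right)^{2} = 81$)
$a{\left(H \right)} = -8 + H$
$S{\left(w \right)} = 73 w$ ($S{\left(w \right)} = \left(-8 + 81\right) w = 73 w$)
$\frac{1}{760 - \left(152 + 26 S{\left(1 \right)}\right)} = \frac{1}{760 - \left(152 + 26 \cdot 73 \cdot 1\right)} = \frac{1}{760 - 2050} = \frac{1}{-1290} = - \frac{1}{1290}$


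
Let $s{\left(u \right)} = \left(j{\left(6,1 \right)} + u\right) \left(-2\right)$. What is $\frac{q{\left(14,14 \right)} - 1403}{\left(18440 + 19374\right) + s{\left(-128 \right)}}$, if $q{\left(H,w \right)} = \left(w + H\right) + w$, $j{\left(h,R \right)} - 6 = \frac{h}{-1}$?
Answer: $- \frac{1361}{38070} \approx -0.03575$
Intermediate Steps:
$j{\left(h,R \right)} = 6 - h$ ($j{\left(h,R \right)} = 6 + \frac{h}{-1} = 6 + h \left(-1\right) = 6 - h$)
$s{\left(u \right)} = - 2 u$ ($s{\left(u \right)} = \left(\left(6 - 6\right) + u\right) \left(-2\right) = \left(0 + u\right) \left(-2\right) = u \left(-2\right) = - 2 u$)
$q{\left(H,w \right)} = H + 2 w$ ($q{\left(H,w \right)} = \left(H + w\right) + w = H + 2 w$)
$\frac{q{\left(14,14 \right)} - 1403}{\left(18440 + 19374\right) + s{\left(-128 \right)}} = \frac{\left(14 + 2 \cdot 14\right) - 1403}{\left(18440 + 19374\right) - -256} = \frac{\left(14 + 28\right) - 1403}{37814 + 256} = \frac{42 - 1403}{38070} = \left(-1361\right) \frac{1}{38070} = - \frac{1361}{38070}$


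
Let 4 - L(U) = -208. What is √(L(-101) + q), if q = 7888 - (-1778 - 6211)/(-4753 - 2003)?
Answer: √10268296331/1126 ≈ 89.993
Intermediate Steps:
L(U) = 212 (L(U) = 4 - 1*(-208) = 4 + 208 = 212)
q = 17761113/2252 (q = 7888 - (-7989)/(-6756) = 7888 - (-7989)*(-1)/6756 = 7888 - 1*2663/2252 = 7888 - 2663/2252 = 17761113/2252 ≈ 7886.8)
√(L(-101) + q) = √(212 + 17761113/2252) = √(18238537/2252) = √10268296331/1126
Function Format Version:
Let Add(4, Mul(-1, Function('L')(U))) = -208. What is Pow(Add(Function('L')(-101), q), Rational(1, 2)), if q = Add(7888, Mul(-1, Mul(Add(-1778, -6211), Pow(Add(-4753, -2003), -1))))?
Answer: Mul(Rational(1, 1126), Pow(10268296331, Rational(1, 2))) ≈ 89.993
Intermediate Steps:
Function('L')(U) = 212 (Function('L')(U) = Add(4, Mul(-1, -208)) = Add(4, 208) = 212)
q = Rational(17761113, 2252) (q = Add(7888, Mul(-1, Mul(-7989, Pow(-6756, -1)))) = Add(7888, Mul(-1, Mul(-7989, Rational(-1, 6756)))) = Add(7888, Mul(-1, Rational(2663, 2252))) = Add(7888, Rational(-2663, 2252)) = Rational(17761113, 2252) ≈ 7886.8)
Pow(Add(Function('L')(-101), q), Rational(1, 2)) = Pow(Add(212, Rational(17761113, 2252)), Rational(1, 2)) = Pow(Rational(18238537, 2252), Rational(1, 2)) = Mul(Rational(1, 1126), Pow(10268296331, Rational(1, 2)))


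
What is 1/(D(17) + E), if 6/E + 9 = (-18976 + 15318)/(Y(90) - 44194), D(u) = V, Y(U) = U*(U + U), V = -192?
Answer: -62072/11959815 ≈ -0.0051900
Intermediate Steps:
Y(U) = 2*U² (Y(U) = U*(2*U) = 2*U²)
D(u) = -192
E = -41991/62072 (E = 6/(-9 + (-18976 + 15318)/(2*90² - 44194)) = 6/(-9 - 3658/(2*8100 - 44194)) = 6/(-9 - 3658/(16200 - 44194)) = 6/(-9 - 3658/(-27994)) = 6/(-9 - 3658*(-1/27994)) = 6/(-9 + 1829/13997) = 6/(-124144/13997) = 6*(-13997/124144) = -41991/62072 ≈ -0.67649)
1/(D(17) + E) = 1/(-192 - 41991/62072) = 1/(-11959815/62072) = -62072/11959815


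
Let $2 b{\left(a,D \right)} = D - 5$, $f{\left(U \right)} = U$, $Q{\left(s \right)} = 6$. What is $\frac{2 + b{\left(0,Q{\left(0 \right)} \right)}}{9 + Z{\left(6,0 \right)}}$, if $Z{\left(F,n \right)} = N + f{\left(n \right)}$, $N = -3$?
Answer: $\frac{5}{12} \approx 0.41667$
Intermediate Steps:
$b{\left(a,D \right)} = - \frac{5}{2} + \frac{D}{2}$ ($b{\left(a,D \right)} = \frac{D - 5}{2} = \frac{-5 + D}{2} = - \frac{5}{2} + \frac{D}{2}$)
$Z{\left(F,n \right)} = -3 + n$
$\frac{2 + b{\left(0,Q{\left(0 \right)} \right)}}{9 + Z{\left(6,0 \right)}} = \frac{2 + \left(- \frac{5}{2} + \frac{1}{2} \cdot 6\right)}{9 + \left(-3 + 0\right)} = \frac{2 + \left(- \frac{5}{2} + 3\right)}{9 - 3} = \frac{2 + \frac{1}{2}}{6} = \frac{1}{6} \cdot \frac{5}{2} = \frac{5}{12}$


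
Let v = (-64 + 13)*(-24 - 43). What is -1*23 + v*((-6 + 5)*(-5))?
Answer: 17062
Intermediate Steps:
v = 3417 (v = -51*(-67) = 3417)
-1*23 + v*((-6 + 5)*(-5)) = -1*23 + 3417*((-6 + 5)*(-5)) = -23 + 3417*(-1*(-5)) = -23 + 3417*5 = -23 + 17085 = 17062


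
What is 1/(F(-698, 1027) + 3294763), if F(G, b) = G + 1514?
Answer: 1/3295579 ≈ 3.0344e-7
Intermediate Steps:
F(G, b) = 1514 + G
1/(F(-698, 1027) + 3294763) = 1/((1514 - 698) + 3294763) = 1/(816 + 3294763) = 1/3295579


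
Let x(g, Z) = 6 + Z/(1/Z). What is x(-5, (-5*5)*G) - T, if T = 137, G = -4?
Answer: 9869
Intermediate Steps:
x(g, Z) = 6 + Z² (x(g, Z) = 6 + Z*Z = 6 + Z²)
x(-5, (-5*5)*G) - T = (6 + (-5*5*(-4))²) - 1*137 = (6 + (-25*(-4))²) - 137 = (6 + 100²) - 137 = (6 + 10000) - 137 = 10006 - 137 = 9869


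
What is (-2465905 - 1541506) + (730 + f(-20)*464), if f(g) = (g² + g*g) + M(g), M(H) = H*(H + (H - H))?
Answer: -3449881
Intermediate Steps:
M(H) = H² (M(H) = H*(H + 0) = H*H = H²)
f(g) = 3*g² (f(g) = (g² + g*g) + g² = (g² + g²) + g² = 2*g² + g² = 3*g²)
(-2465905 - 1541506) + (730 + f(-20)*464) = (-2465905 - 1541506) + (730 + (3*(-20)²)*464) = -4007411 + (730 + (3*400)*464) = -4007411 + (730 + 1200*464) = -4007411 + (730 + 556800) = -4007411 + 557530 = -3449881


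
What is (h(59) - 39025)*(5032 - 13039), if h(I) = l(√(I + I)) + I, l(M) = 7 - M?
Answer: 311944713 + 8007*√118 ≈ 3.1203e+8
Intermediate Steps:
h(I) = 7 + I - √2*√I (h(I) = (7 - √(I + I)) + I = (7 - √(2*I)) + I = (7 - √2*√I) + I = 7 + I - √2*√I)
(h(59) - 39025)*(5032 - 13039) = ((7 + 59 - √2*√59) - 39025)*(5032 - 13039) = ((7 + 59 - √118) - 39025)*(-8007) = ((66 - √118) - 39025)*(-8007) = (-38959 - √118)*(-8007) = 311944713 + 8007*√118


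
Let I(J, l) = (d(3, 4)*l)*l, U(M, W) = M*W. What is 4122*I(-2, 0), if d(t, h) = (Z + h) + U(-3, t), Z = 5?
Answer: 0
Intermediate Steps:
d(t, h) = 5 + h - 3*t (d(t, h) = (5 + h) - 3*t = 5 + h - 3*t)
I(J, l) = 0 (I(J, l) = ((5 + 4 - 3*3)*l)*l = ((5 + 4 - 9)*l)*l = (0*l)*l = 0*l = 0)
4122*I(-2, 0) = 4122*0 = 0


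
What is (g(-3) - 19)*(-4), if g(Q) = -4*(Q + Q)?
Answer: -20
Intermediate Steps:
g(Q) = -8*Q
(g(-3) - 19)*(-4) = (-8*(-3) - 19)*(-4) = (24 - 19)*(-4) = 5*(-4) = -20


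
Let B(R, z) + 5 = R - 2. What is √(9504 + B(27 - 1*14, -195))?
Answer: √9510 ≈ 97.519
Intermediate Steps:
B(R, z) = -7 + R (B(R, z) = -5 + (R - 2) = -5 + (-2 + R) = -7 + R)
√(9504 + B(27 - 1*14, -195)) = √(9504 + (-7 + (27 - 1*14))) = √(9504 + (-7 + (27 - 14))) = √(9504 + (-7 + 13)) = √(9504 + 6) = √9510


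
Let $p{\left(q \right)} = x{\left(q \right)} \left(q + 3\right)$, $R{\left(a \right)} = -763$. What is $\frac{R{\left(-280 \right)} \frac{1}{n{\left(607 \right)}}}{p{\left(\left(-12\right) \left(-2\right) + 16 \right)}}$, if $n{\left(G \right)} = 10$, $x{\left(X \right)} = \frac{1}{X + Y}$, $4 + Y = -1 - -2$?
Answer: $- \frac{28231}{430} \approx -65.653$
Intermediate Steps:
$Y = -3$ ($Y = -4 - -1 = -4 + \left(-1 + 2\right) = -4 + 1 = -3$)
$x{\left(X \right)} = \frac{1}{-3 + X}$ ($x{\left(X \right)} = \frac{1}{X - 3} = \frac{1}{-3 + X}$)
$p{\left(q \right)} = \frac{3 + q}{-3 + q}$ ($p{\left(q \right)} = \frac{q + 3}{-3 + q} = \frac{3 + q}{-3 + q}$)
$\frac{R{\left(-280 \right)} \frac{1}{n{\left(607 \right)}}}{p{\left(\left(-12\right) \left(-2\right) + 16 \right)}} = \frac{\left(-763\right) \frac{1}{10}}{\frac{1}{-3 + \left(\left(-12\right) \left(-2\right) + 16\right)} \left(3 + \left(\left(-12\right) \left(-2\right) + 16\right)\right)} = \frac{\left(-763\right) \frac{1}{10}}{\frac{1}{-3 + \left(24 + 16\right)} \left(3 + \left(24 + 16\right)\right)} = - \frac{763}{10 \frac{3 + 40}{-3 + 40}} = - \frac{763}{10 \cdot \frac{1}{37} \cdot 43} = - \frac{763}{10 \cdot \frac{43}{37}} = \left(- \frac{763}{10}\right) \frac{37}{43} = - \frac{28231}{430}$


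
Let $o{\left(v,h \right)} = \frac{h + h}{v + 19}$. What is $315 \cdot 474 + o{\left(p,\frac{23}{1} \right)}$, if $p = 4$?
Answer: $149312$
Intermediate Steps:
$o{\left(v,h \right)} = \frac{2 h}{19 + v}$
$315 \cdot 474 + o{\left(p,\frac{23}{1} \right)} = 315 \cdot 474 + \frac{2 \cdot \frac{23}{1}}{19 + 4} = 149310 + \frac{2 \cdot 23 \cdot 1}{23} = 149310 + 2 \cdot 23 \cdot \frac{1}{23} = 149310 + 2 = 149312$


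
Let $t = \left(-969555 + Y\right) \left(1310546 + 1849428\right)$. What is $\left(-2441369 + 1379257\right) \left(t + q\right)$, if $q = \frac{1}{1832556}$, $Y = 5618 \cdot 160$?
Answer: $\frac{108671811262697316056072}{458139} \approx 2.372 \cdot 10^{17}$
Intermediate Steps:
$Y = 898880$
$q = \frac{1}{1832556} \approx 5.4569 \cdot 10^{-7}$
$t = -223331162450$ ($t = \left(-969555 + 898880\right) \left(1310546 + 1849428\right) = \left(-70675\right) 3159974 = -223331162450$)
$\left(-2441369 + 1379257\right) \left(t + q\right) = \left(-2441369 + 1379257\right) \left(-223331162450 + \frac{1}{1832556}\right) = \left(-1062112\right) \left(- \frac{409266861734722199}{1832556}\right) = \frac{108671811262697316056072}{458139}$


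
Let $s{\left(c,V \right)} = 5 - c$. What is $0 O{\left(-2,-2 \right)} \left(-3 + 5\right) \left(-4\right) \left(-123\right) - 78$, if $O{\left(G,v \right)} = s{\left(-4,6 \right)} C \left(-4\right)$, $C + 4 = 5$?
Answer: $-78$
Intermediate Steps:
$C = 1$ ($C = -4 + 5 = 1$)
$O{\left(G,v \right)} = -36$ ($O{\left(G,v \right)} = \left(5 - -4\right) 1 \left(-4\right) = \left(5 + 4\right) 1 \left(-4\right) = 9 \cdot 1 \left(-4\right) = 9 \left(-4\right) = -36$)
$0 O{\left(-2,-2 \right)} \left(-3 + 5\right) \left(-4\right) \left(-123\right) - 78 = 0 \left(-36\right) \left(-3 + 5\right) \left(-4\right) \left(-123\right) - 78 = 0 \cdot 2 \left(-4\right) \left(-123\right) - 78 = 0 \left(-8\right) \left(-123\right) - 78 = 0 \left(-123\right) - 78 = 0 - 78 = -78$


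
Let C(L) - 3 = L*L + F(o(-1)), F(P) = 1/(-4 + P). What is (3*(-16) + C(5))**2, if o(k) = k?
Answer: 10201/25 ≈ 408.04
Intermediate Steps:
C(L) = 14/5 + L**2 (C(L) = 3 + (L*L + 1/(-4 - 1)) = 3 + (L**2 + 1/(-5)) = 3 + (L**2 - 1/5) = 3 + (-1/5 + L**2) = 14/5 + L**2)
(3*(-16) + C(5))**2 = (3*(-16) + (14/5 + 5**2))**2 = (-48 + (14/5 + 25))**2 = (-48 + 139/5)**2 = (-101/5)**2 = 10201/25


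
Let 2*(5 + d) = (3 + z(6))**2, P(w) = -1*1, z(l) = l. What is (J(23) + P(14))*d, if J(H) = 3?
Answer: 71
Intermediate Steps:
P(w) = -1
d = 71/2 (d = -5 + (3 + 6)**2/2 = -5 + (1/2)*9**2 = -5 + (1/2)*81 = -5 + 81/2 = 71/2 ≈ 35.500)
(J(23) + P(14))*d = (3 - 1)*(71/2) = 2*(71/2) = 71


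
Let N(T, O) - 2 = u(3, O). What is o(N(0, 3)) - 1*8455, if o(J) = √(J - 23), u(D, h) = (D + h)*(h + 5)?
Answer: -8455 + 3*√3 ≈ -8449.8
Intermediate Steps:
u(D, h) = (5 + h)*(D + h) (u(D, h) = (D + h)*(5 + h) = (5 + h)*(D + h))
N(T, O) = 17 + O² + 8*O (N(T, O) = 2 + (O² + 5*3 + 5*O + 3*O) = 2 + (O² + 15 + 5*O + 3*O) = 2 + (15 + O² + 8*O) = 17 + O² + 8*O)
o(J) = √(-23 + J)
o(N(0, 3)) - 1*8455 = √(-23 + (17 + 3² + 8*3)) - 1*8455 = √(-23 + (17 + 9 + 24)) - 8455 = √(-23 + 50) - 8455 = √27 - 8455 = 3*√3 - 8455 = -8455 + 3*√3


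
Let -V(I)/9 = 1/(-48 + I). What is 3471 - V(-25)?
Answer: 253374/73 ≈ 3470.9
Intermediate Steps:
V(I) = -9/(-48 + I)
3471 - V(-25) = 3471 - (-9)/(-48 - 25) = 3471 - (-9)/(-73) = 3471 - (-9)*(-1)/73 = 3471 - 1*9/73 = 3471 - 9/73 = 253374/73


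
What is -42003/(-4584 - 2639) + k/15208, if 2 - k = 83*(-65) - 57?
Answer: 339087933/54923692 ≈ 6.1738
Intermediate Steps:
k = 5454 (k = 2 - (83*(-65) - 57) = 2 - (-5395 - 57) = 2 - 1*(-5452) = 2 + 5452 = 5454)
-42003/(-4584 - 2639) + k/15208 = -42003/(-4584 - 2639) + 5454/15208 = -42003/(-7223) + 5454*(1/15208) = -42003*(-1/7223) + 2727/7604 = 42003/7223 + 2727/7604 = 339087933/54923692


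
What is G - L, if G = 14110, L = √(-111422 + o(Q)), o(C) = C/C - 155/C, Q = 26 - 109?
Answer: 14110 - 66*I*√176209/83 ≈ 14110.0 - 333.79*I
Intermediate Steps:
Q = -83
o(C) = 1 - 155/C
L = 66*I*√176209/83 (L = √(-111422 + (-155 - 83)/(-83)) = √(-111422 - 1/83*(-238)) = √(-111422 + 238/83) = √(-9247788/83) = 66*I*√176209/83 ≈ 333.79*I)
G - L = 14110 - 66*I*√176209/83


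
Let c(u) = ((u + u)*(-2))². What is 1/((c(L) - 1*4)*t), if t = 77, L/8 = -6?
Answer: 1/2838220 ≈ 3.5233e-7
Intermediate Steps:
L = -48 (L = 8*(-6) = -48)
c(u) = 16*u² (c(u) = ((2*u)*(-2))² = (-4*u)² = 16*u²)
1/((c(L) - 1*4)*t) = 1/((16*(-48)² - 1*4)*77) = 1/((16*2304 - 4)*77) = 1/((36864 - 4)*77) = 1/(36860*77) = 1/2838220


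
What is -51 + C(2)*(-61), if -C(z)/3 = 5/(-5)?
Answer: -234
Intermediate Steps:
C(z) = 3 (C(z) = -15/(-5) = -15*(-1)/5 = -3*(-1) = 3)
-51 + C(2)*(-61) = -51 + 3*(-61) = -51 - 183 = -234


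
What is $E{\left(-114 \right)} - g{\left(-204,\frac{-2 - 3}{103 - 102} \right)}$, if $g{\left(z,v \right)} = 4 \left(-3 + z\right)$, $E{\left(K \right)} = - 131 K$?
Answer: $15762$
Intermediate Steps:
$g{\left(z,v \right)} = -12 + 4 z$
$E{\left(-114 \right)} - g{\left(-204,\frac{-2 - 3}{103 - 102} \right)} = \left(-131\right) \left(-114\right) - \left(-12 + 4 \left(-204\right)\right) = 14934 - \left(-12 - 816\right) = 14934 - -828 = 14934 + 828 = 15762$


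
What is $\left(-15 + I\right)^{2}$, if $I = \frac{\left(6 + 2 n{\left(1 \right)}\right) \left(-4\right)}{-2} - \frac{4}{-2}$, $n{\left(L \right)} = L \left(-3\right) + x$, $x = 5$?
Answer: $49$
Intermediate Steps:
$n{\left(L \right)} = 5 - 3 L$ ($n{\left(L \right)} = L \left(-3\right) + 5 = - 3 L + 5 = 5 - 3 L$)
$I = 22$ ($I = \frac{\left(6 + 2 \left(5 - 3\right)\right) \left(-4\right)}{-2} - \frac{4}{-2} = \left(6 + 2 \left(5 - 3\right)\right) \left(-4\right) \left(- \frac{1}{2}\right) - -2 = \left(6 + 2 \cdot 2\right) \left(-4\right) \left(- \frac{1}{2}\right) + 2 = \left(6 + 4\right) \left(-4\right) \left(- \frac{1}{2}\right) + 2 = 10 \left(-4\right) \left(- \frac{1}{2}\right) + 2 = \left(-40\right) \left(- \frac{1}{2}\right) + 2 = 20 + 2 = 22$)
$\left(-15 + I\right)^{2} = \left(-15 + 22\right)^{2} = 7^{2} = 49$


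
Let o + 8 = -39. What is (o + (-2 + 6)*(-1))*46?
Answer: -2346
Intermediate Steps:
o = -47 (o = -8 - 39 = -47)
(o + (-2 + 6)*(-1))*46 = (-47 + (-2 + 6)*(-1))*46 = (-47 + 4*(-1))*46 = (-47 - 4)*46 = -51*46 = -2346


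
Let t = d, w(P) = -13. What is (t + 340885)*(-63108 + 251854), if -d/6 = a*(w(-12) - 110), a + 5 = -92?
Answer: 50829109054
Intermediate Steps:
a = -97 (a = -5 - 92 = -97)
d = -71586 (d = -(-582)*(-13 - 110) = -(-582)*(-123) = -6*11931 = -71586)
t = -71586
(t + 340885)*(-63108 + 251854) = (-71586 + 340885)*(-63108 + 251854) = 269299*188746 = 50829109054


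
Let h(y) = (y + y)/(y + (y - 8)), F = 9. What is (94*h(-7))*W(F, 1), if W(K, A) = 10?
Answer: 6580/11 ≈ 598.18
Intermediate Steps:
h(y) = 2*y/(-8 + 2*y) (h(y) = (2*y)/(y + (-8 + y)) = (2*y)/(-8 + 2*y) = 2*y/(-8 + 2*y))
(94*h(-7))*W(F, 1) = (94*(-7/(-4 - 7)))*10 = (94*(-7/(-11)))*10 = (94*(-7*(-1/11)))*10 = (94*(7/11))*10 = (658/11)*10 = 6580/11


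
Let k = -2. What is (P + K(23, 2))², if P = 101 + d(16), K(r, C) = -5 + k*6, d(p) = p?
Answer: 10000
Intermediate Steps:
K(r, C) = -17 (K(r, C) = -5 - 2*6 = -5 - 12 = -17)
P = 117 (P = 101 + 16 = 117)
(P + K(23, 2))² = (117 - 17)² = 100² = 10000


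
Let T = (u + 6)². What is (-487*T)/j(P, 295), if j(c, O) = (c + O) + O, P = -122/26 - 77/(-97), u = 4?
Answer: -30705350/369537 ≈ -83.091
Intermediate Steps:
P = -4916/1261 (P = -122*1/26 - 77*(-1/97) = -61/13 + 77/97 = -4916/1261 ≈ -3.8985)
j(c, O) = c + 2*O (j(c, O) = (O + c) + O = c + 2*O)
T = 100 (T = (4 + 6)² = 10² = 100)
(-487*T)/j(P, 295) = (-487*100)/(-4916/1261 + 2*295) = -48700/(-4916/1261 + 590) = -48700/739074/1261 = -48700*1261/739074 = -30705350/369537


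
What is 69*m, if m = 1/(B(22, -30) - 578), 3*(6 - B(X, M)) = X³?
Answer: -207/12364 ≈ -0.016742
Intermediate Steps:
B(X, M) = 6 - X³/3
m = -3/12364 (m = 1/((6 - ⅓*22³) - 578) = 1/((6 - ⅓*10648) - 578) = 1/((6 - 10648/3) - 578) = 1/(-10630/3 - 578) = 1/(-12364/3) = -3/12364 ≈ -0.00024264)
69*m = 69*(-3/12364) = -207/12364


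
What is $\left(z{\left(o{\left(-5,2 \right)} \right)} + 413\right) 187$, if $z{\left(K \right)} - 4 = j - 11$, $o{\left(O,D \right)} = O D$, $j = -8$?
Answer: $74426$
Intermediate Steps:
$o{\left(O,D \right)} = D O$
$z{\left(K \right)} = -15$ ($z{\left(K \right)} = 4 - 19 = -15$)
$\left(z{\left(o{\left(-5,2 \right)} \right)} + 413\right) 187 = \left(-15 + 413\right) 187 = 398 \cdot 187 = 74426$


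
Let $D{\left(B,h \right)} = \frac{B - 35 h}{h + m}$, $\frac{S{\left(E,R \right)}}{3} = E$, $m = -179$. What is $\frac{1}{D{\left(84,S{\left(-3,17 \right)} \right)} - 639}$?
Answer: $- \frac{188}{120531} \approx -0.0015598$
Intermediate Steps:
$S{\left(E,R \right)} = 3 E$
$D{\left(B,h \right)} = \frac{B - 35 h}{-179 + h}$ ($D{\left(B,h \right)} = \frac{B - 35 h}{h - 179} = \frac{B - 35 h}{-179 + h}$)
$\frac{1}{D{\left(84,S{\left(-3,17 \right)} \right)} - 639} = \frac{1}{\frac{84 - 35 \cdot 3 \left(-3\right)}{-179 + 3 \left(-3\right)} - 639} = \frac{1}{\frac{84 - -315}{-179 - 9} - 639} = \frac{1}{\frac{84 + 315}{-188} - 639} = \frac{1}{\left(- \frac{1}{188}\right) 399 - 639} = \frac{1}{- \frac{399}{188} - 639} = \frac{1}{- \frac{120531}{188}} = - \frac{188}{120531}$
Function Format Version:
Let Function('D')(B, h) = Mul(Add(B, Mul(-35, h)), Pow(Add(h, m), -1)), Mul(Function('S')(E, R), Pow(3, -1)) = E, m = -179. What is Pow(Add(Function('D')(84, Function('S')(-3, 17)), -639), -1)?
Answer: Rational(-188, 120531) ≈ -0.0015598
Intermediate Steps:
Function('S')(E, R) = Mul(3, E)
Function('D')(B, h) = Mul(Pow(Add(-179, h), -1), Add(B, Mul(-35, h))) (Function('D')(B, h) = Mul(Add(B, Mul(-35, h)), Pow(Add(h, -179), -1)) = Mul(Add(B, Mul(-35, h)), Pow(Add(-179, h), -1)) = Mul(Pow(Add(-179, h), -1), Add(B, Mul(-35, h))))
Pow(Add(Function('D')(84, Function('S')(-3, 17)), -639), -1) = Pow(Add(Mul(Pow(Add(-179, Mul(3, -3)), -1), Add(84, Mul(-35, Mul(3, -3)))), -639), -1) = Pow(Add(Mul(Pow(Add(-179, -9), -1), Add(84, Mul(-35, -9))), -639), -1) = Pow(Add(Mul(Pow(-188, -1), Add(84, 315)), -639), -1) = Pow(Add(Mul(Rational(-1, 188), 399), -639), -1) = Pow(Add(Rational(-399, 188), -639), -1) = Pow(Rational(-120531, 188), -1) = Rational(-188, 120531)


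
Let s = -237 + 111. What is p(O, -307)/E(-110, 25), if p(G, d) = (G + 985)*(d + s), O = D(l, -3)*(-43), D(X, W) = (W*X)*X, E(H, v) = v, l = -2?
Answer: -649933/25 ≈ -25997.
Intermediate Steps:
s = -126
D(X, W) = W*X²
O = 516 (O = -3*(-2)²*(-43) = -3*4*(-43) = -12*(-43) = 516)
p(G, d) = (-126 + d)*(985 + G) (p(G, d) = (G + 985)*(d - 126) = (985 + G)*(-126 + d) = (-126 + d)*(985 + G))
p(O, -307)/E(-110, 25) = (-124110 - 126*516 + 985*(-307) + 516*(-307))/25 = (-124110 - 65016 - 302395 - 158412)*(1/25) = -649933*1/25 = -649933/25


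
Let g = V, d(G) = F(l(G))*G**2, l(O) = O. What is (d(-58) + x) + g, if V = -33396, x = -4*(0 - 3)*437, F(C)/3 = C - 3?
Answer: -643764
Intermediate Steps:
F(C) = -9 + 3*C (F(C) = 3*(C - 3) = 3*(-3 + C) = -9 + 3*C)
x = 5244 (x = -4*(-3)*437 = 12*437 = 5244)
d(G) = G**2*(-9 + 3*G) (d(G) = (-9 + 3*G)*G**2 = G**2*(-9 + 3*G))
g = -33396
(d(-58) + x) + g = (3*(-58)**2*(-3 - 58) + 5244) - 33396 = (3*3364*(-61) + 5244) - 33396 = (-615612 + 5244) - 33396 = -610368 - 33396 = -643764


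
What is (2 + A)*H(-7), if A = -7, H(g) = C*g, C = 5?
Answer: 175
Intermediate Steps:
H(g) = 5*g
(2 + A)*H(-7) = (2 - 7)*(5*(-7)) = -5*(-35) = 175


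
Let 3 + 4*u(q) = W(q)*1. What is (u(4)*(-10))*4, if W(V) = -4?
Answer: 70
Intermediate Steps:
u(q) = -7/4 (u(q) = -¾ + (-4*1)/4 = -¾ + (¼)*(-4) = -¾ - 1 = -7/4)
(u(4)*(-10))*4 = -7/4*(-10)*4 = (35/2)*4 = 70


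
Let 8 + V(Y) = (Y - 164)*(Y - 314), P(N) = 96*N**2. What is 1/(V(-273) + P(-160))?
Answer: 1/2714111 ≈ 3.6844e-7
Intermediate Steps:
V(Y) = -8 + (-314 + Y)*(-164 + Y) (V(Y) = -8 + (Y - 164)*(Y - 314) = -8 + (-164 + Y)*(-314 + Y) = -8 + (-314 + Y)*(-164 + Y))
1/(V(-273) + P(-160)) = 1/((51488 + (-273)**2 - 478*(-273)) + 96*(-160)**2) = 1/((51488 + 74529 + 130494) + 96*25600) = 1/(256511 + 2457600) = 1/2714111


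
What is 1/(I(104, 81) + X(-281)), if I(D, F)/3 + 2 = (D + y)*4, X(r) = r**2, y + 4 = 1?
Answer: 1/80167 ≈ 1.2474e-5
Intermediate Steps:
y = -3 (y = -4 + 1 = -3)
I(D, F) = -42 + 12*D (I(D, F) = -6 + 3*((D - 3)*4) = -6 + 3*((-3 + D)*4) = -6 + 3*(-12 + 4*D) = -6 + (-36 + 12*D) = -42 + 12*D)
1/(I(104, 81) + X(-281)) = 1/((-42 + 12*104) + (-281)**2) = 1/((-42 + 1248) + 78961) = 1/(1206 + 78961) = 1/80167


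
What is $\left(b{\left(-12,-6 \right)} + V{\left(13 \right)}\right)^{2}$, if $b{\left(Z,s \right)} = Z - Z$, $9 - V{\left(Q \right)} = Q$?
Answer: $16$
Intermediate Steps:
$V{\left(Q \right)} = 9 - Q$
$b{\left(Z,s \right)} = 0$
$\left(b{\left(-12,-6 \right)} + V{\left(13 \right)}\right)^{2} = \left(0 + \left(9 - 13\right)\right)^{2} = \left(0 - 4\right)^{2} = \left(-4\right)^{2} = 16$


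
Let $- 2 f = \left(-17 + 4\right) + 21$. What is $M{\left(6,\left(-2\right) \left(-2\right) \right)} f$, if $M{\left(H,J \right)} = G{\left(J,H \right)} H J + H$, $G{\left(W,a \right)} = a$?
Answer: $-600$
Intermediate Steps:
$f = -4$ ($f = - \frac{\left(-17 + 4\right) + 21}{2} = - \frac{-13 + 21}{2} = \left(- \frac{1}{2}\right) 8 = -4$)
$M{\left(H,J \right)} = H + J H^{2}$ ($M{\left(H,J \right)} = H H J + H = H^{2} J + H = J H^{2} + H = H + J H^{2}$)
$M{\left(6,\left(-2\right) \left(-2\right) \right)} f = 6 \left(1 + 6 \left(\left(-2\right) \left(-2\right)\right)\right) \left(-4\right) = 6 \left(1 + 6 \cdot 4\right) \left(-4\right) = 6 \left(1 + 24\right) \left(-4\right) = 6 \cdot 25 \left(-4\right) = 150 \left(-4\right) = -600$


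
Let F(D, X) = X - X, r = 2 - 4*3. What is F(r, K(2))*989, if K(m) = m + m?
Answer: 0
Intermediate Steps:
K(m) = 2*m
r = -10 (r = 2 - 12 = -10)
F(D, X) = 0
F(r, K(2))*989 = 0*989 = 0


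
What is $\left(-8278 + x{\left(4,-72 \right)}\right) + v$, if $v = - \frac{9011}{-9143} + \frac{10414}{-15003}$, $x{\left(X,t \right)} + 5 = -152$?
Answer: $- \frac{1157009461784}{137172429} \approx -8434.7$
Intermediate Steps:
$x{\left(X,t \right)} = -157$ ($x{\left(X,t \right)} = -5 - 152 = -157$)
$v = \frac{39976831}{137172429}$ ($v = \left(-9011\right) \left(- \frac{1}{9143}\right) + 10414 \left(- \frac{1}{15003}\right) = \frac{9011}{9143} - \frac{10414}{15003} = \frac{39976831}{137172429} \approx 0.29143$)
$\left(-8278 + x{\left(4,-72 \right)}\right) + v = \left(-8278 - 157\right) + \frac{39976831}{137172429} = -8435 + \frac{39976831}{137172429} = - \frac{1157009461784}{137172429}$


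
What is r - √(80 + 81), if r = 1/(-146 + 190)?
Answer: 1/44 - √161 ≈ -12.666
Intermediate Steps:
r = 1/44 ≈ 0.022727
r - √(80 + 81) = 1/44 - √(80 + 81) = 1/44 - √161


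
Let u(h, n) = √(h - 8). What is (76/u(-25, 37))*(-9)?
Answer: 228*I*√33/11 ≈ 119.07*I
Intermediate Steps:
u(h, n) = √(-8 + h)
(76/u(-25, 37))*(-9) = (76/(√(-8 - 25)))*(-9) = (76/(√(-33)))*(-9) = (76/((I*√33)))*(-9) = (76*(-I*√33/33))*(-9) = -76*I*√33/33*(-9) = 228*I*√33/11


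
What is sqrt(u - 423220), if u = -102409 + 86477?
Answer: 4*I*sqrt(27447) ≈ 662.69*I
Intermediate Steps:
u = -15932
sqrt(u - 423220) = sqrt(-15932 - 423220) = sqrt(-439152) = 4*I*sqrt(27447)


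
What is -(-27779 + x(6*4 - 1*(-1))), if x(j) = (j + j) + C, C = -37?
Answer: 27766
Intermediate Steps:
x(j) = -37 + 2*j (x(j) = (j + j) - 37 = 2*j - 37 = -37 + 2*j)
-(-27779 + x(6*4 - 1*(-1))) = -(-27779 + (-37 + 2*(6*4 - 1*(-1)))) = -(-27779 + (-37 + 2*(24 + 1))) = -(-27779 + (-37 + 2*25)) = -(-27779 + (-37 + 50)) = -(-27779 + 13) = -1*(-27766) = 27766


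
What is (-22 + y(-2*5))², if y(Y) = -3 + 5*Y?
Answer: 5625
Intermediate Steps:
(-22 + y(-2*5))² = (-22 + (-3 + 5*(-2*5)))² = (-22 + (-3 + 5*(-10)))² = (-22 + (-3 - 50))² = (-22 - 53)² = (-75)² = 5625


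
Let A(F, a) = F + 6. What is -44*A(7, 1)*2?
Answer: -1144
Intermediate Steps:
A(F, a) = 6 + F
-44*A(7, 1)*2 = -44*(6 + 7)*2 = -44*13*2 = -572*2 = -1144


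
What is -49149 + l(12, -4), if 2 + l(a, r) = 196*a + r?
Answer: -46803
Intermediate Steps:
l(a, r) = -2 + r + 196*a (l(a, r) = -2 + (196*a + r) = -2 + (r + 196*a) = -2 + r + 196*a)
-49149 + l(12, -4) = -49149 + (-2 - 4 + 196*12) = -49149 + (-2 - 4 + 2352) = -49149 + 2346 = -46803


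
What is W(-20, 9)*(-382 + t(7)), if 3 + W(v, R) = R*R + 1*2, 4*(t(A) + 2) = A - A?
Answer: -30720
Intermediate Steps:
t(A) = -2 (t(A) = -2 + (A - A)/4 = -2 + (¼)*0 = -2 + 0 = -2)
W(v, R) = -1 + R² (W(v, R) = -3 + (R*R + 1*2) = -3 + (R² + 2) = -3 + (2 + R²) = -1 + R²)
W(-20, 9)*(-382 + t(7)) = (-1 + 9²)*(-382 - 2) = (-1 + 81)*(-384) = 80*(-384) = -30720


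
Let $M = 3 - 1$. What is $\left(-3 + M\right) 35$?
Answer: $-35$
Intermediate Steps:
$M = 2$
$\left(-3 + M\right) 35 = \left(-3 + 2\right) 35 = \left(-1\right) 35 = -35$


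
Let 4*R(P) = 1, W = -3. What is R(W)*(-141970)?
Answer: -70985/2 ≈ -35493.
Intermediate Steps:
R(P) = ¼ (R(P) = (¼)*1 = ¼)
R(W)*(-141970) = (¼)*(-141970) = -70985/2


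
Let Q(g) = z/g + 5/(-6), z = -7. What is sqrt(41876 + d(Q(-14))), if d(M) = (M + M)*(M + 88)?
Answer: sqrt(376358)/3 ≈ 204.49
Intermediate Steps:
Q(g) = -5/6 - 7/g (Q(g) = -7/g + 5/(-6) = -7/g + 5*(-1/6) = -7/g - 5/6 = -5/6 - 7/g)
d(M) = 2*M*(88 + M) (d(M) = (2*M)*(88 + M) = 2*M*(88 + M))
sqrt(41876 + d(Q(-14))) = sqrt(41876 + 2*(-5/6 - 7/(-14))*(88 + (-5/6 - 7/(-14)))) = sqrt(41876 + 2*(-5/6 - 7*(-1/14))*(88 + (-5/6 - 7*(-1/14)))) = sqrt(41876 + 2*(-5/6 + 1/2)*(88 + (-5/6 + 1/2))) = sqrt(41876 + 2*(-1/3)*(88 - 1/3)) = sqrt(41876 + 2*(-1/3)*(263/3)) = sqrt(41876 - 526/9) = sqrt(376358/9) = sqrt(376358)/3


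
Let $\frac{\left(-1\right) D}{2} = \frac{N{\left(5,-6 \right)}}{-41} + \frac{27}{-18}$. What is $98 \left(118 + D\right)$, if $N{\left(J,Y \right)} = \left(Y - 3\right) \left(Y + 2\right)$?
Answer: $\frac{493234}{41} \approx 12030.0$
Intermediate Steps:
$N{\left(J,Y \right)} = \left(-3 + Y\right) \left(2 + Y\right)$
$D = \frac{195}{41}$ ($D = - 2 \left(\frac{-6 + \left(-6\right)^{2} - -6}{-41} + \frac{27}{-18}\right) = - 2 \left(\left(-6 + 36 + 6\right) \left(- \frac{1}{41}\right) + 27 \left(- \frac{1}{18}\right)\right) = - 2 \left(36 \left(- \frac{1}{41}\right) - \frac{3}{2}\right) = - 2 \left(- \frac{36}{41} - \frac{3}{2}\right) = \left(-2\right) \left(- \frac{195}{82}\right) = \frac{195}{41} \approx 4.7561$)
$98 \left(118 + D\right) = 98 \left(118 + \frac{195}{41}\right) = 98 \cdot \frac{5033}{41} = \frac{493234}{41}$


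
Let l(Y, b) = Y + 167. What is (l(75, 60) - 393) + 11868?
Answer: 11717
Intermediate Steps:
l(Y, b) = 167 + Y
(l(75, 60) - 393) + 11868 = ((167 + 75) - 393) + 11868 = (242 - 393) + 11868 = -151 + 11868 = 11717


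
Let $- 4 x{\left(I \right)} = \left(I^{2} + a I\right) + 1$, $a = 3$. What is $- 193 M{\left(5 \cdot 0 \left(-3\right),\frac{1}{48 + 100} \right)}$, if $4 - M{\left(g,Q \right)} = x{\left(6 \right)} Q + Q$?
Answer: $- \frac{466867}{592} \approx -788.63$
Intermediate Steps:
$x{\left(I \right)} = - \frac{1}{4} - \frac{3 I}{4} - \frac{I^{2}}{4}$ ($x{\left(I \right)} = - \frac{\left(I^{2} + 3 I\right) + 1}{4} = - \frac{1 + I^{2} + 3 I}{4} = - \frac{1}{4} - \frac{3 I}{4} - \frac{I^{2}}{4}$)
$M{\left(g,Q \right)} = 4 + \frac{51 Q}{4}$ ($M{\left(g,Q \right)} = 4 - \left(\left(- \frac{1}{4} - \frac{9}{2} - \frac{6^{2}}{4}\right) Q + Q\right) = 4 - \left(\left(- \frac{1}{4} - \frac{9}{2} - 9\right) Q + Q\right) = 4 - \left(- \frac{55 Q}{4} + Q\right) = 4 - - \frac{51 Q}{4} = 4 + \frac{51 Q}{4}$)
$- 193 M{\left(5 \cdot 0 \left(-3\right),\frac{1}{48 + 100} \right)} = - 193 \left(4 + \frac{51}{4 \left(48 + 100\right)}\right) = - 193 \left(4 + \frac{51}{4 \cdot 148}\right) = - 193 \left(4 + \frac{51}{4} \cdot \frac{1}{148}\right) = - 193 \left(4 + \frac{51}{592}\right) = \left(-193\right) \frac{2419}{592} = - \frac{466867}{592}$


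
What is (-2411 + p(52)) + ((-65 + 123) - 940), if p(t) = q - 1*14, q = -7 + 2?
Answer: -3312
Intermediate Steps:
q = -5
p(t) = -19 (p(t) = -5 - 1*14 = -5 - 14 = -19)
(-2411 + p(52)) + ((-65 + 123) - 940) = (-2411 - 19) + ((-65 + 123) - 940) = -2430 + (58 - 940) = -2430 - 882 = -3312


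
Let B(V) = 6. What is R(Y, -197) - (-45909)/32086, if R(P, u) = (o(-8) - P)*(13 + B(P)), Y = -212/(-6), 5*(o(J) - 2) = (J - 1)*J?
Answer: -172447421/481290 ≈ -358.30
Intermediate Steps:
o(J) = 2 + J*(-1 + J)/5 (o(J) = 2 + ((J - 1)*J)/5 = 2 + ((-1 + J)*J)/5 = 2 + (J*(-1 + J))/5 = 2 + J*(-1 + J)/5)
Y = 106/3 (Y = -212*(-⅙) = 106/3 ≈ 35.333)
R(P, u) = 1558/5 - 19*P (R(P, u) = ((2 - ⅕*(-8) + (⅕)*(-8)²) - P)*(13 + 6) = ((2 + 8/5 + (⅕)*64) - P)*19 = ((2 + 8/5 + 64/5) - P)*19 = (82/5 - P)*19 = 1558/5 - 19*P)
R(Y, -197) - (-45909)/32086 = (1558/5 - 19*106/3) - (-45909)/32086 = (1558/5 - 2014/3) - (-45909)/32086 = -5396/15 - 1*(-45909/32086) = -5396/15 + 45909/32086 = -172447421/481290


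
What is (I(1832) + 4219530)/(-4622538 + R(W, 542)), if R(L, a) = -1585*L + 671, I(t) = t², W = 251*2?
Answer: -7575754/5417537 ≈ -1.3984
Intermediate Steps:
W = 502
R(L, a) = 671 - 1585*L
(I(1832) + 4219530)/(-4622538 + R(W, 542)) = (1832² + 4219530)/(-4622538 + (671 - 1585*502)) = (3356224 + 4219530)/(-4622538 + (671 - 795670)) = 7575754/(-4622538 - 794999) = 7575754/(-5417537) = 7575754*(-1/5417537) = -7575754/5417537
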